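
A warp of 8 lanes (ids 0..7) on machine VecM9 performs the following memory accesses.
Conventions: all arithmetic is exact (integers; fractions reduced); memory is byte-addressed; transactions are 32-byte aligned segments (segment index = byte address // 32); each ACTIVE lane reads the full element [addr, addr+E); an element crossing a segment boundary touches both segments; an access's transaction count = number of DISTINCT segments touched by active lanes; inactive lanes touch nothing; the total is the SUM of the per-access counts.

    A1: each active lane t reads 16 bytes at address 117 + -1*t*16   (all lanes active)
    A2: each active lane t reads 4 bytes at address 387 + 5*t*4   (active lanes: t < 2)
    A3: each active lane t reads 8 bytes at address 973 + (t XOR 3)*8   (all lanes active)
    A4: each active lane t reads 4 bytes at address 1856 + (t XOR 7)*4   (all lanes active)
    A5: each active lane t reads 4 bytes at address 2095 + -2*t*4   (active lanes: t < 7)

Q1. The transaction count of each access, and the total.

A1: 5 transactions
A2: 1 transaction
A3: 3 transactions
A4: 1 transaction
A5: 3 transactions

Answer: 5,1,3,1,3; total 13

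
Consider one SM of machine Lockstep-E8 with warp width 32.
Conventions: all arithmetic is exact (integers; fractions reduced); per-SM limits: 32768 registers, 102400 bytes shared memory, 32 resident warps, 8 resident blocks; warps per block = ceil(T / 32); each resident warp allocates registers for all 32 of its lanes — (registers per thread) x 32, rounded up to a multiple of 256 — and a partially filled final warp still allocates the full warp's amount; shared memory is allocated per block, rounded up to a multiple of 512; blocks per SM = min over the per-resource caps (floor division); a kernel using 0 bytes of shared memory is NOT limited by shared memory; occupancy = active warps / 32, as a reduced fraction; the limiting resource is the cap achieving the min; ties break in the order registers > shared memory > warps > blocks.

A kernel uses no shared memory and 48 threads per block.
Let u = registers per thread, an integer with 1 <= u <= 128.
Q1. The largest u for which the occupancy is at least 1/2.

Answer: u = 64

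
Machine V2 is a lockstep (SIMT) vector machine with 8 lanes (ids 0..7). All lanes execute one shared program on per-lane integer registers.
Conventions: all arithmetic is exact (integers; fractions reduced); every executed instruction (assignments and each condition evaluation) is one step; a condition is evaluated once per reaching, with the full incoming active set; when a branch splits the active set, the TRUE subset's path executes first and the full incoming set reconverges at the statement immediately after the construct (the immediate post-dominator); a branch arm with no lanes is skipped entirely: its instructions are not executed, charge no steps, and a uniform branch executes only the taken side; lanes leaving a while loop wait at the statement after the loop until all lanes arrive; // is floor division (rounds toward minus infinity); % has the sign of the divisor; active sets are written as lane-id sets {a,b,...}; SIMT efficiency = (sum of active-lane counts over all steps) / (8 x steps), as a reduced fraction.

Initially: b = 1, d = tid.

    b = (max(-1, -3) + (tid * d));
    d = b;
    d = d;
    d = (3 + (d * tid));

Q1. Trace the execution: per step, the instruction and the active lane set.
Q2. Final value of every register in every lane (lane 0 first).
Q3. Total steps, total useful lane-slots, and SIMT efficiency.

step 0: b <- (max(-1, -3) + (tid * d)) {0,1,2,3,4,5,6,7}
step 1: d <- b                       {0,1,2,3,4,5,6,7}
step 2: d <- d                       {0,1,2,3,4,5,6,7}
step 3: d <- (3 + (d * tid))         {0,1,2,3,4,5,6,7}

Answer: 4 steps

b: -1,0,3,8,15,24,35,48
d: 3,3,9,27,63,123,213,339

steps = 4; useful = 32; efficiency = 32/32 = 1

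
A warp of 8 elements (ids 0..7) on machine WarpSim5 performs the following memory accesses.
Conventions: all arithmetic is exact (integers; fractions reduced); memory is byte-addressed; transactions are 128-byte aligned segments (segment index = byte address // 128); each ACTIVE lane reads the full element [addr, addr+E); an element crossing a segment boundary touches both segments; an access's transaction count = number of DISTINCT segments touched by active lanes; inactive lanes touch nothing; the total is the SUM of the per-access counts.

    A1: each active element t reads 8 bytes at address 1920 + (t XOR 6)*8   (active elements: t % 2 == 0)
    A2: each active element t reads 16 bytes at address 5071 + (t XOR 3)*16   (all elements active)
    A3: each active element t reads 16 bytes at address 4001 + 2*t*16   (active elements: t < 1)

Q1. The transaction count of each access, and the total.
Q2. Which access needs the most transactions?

A1: 1 transaction
A2: 2 transactions
A3: 1 transaction

Answer: 1,2,1; total 4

Answer: A2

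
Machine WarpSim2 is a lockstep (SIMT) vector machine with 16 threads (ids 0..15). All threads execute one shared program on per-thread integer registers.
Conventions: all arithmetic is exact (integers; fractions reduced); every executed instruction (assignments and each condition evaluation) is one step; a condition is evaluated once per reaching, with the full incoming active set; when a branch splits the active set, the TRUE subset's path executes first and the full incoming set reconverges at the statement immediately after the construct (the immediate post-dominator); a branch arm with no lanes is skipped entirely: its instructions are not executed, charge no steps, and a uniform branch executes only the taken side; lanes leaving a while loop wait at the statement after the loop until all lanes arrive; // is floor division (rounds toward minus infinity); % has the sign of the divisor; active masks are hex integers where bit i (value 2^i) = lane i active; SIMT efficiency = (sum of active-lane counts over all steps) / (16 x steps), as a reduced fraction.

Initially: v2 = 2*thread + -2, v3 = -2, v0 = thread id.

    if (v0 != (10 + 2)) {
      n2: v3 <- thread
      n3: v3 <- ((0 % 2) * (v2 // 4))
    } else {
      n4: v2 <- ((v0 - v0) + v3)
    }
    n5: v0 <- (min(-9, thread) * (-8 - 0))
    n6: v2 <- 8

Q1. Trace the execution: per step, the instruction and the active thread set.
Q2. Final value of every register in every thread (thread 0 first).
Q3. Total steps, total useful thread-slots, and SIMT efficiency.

step 0: eval (v0 != (10 + 2))        0xffff
step 1: v3 <- thread                 0xefff
step 2: v3 <- ((0 % 2) * (v2 // 4))  0xefff
step 3: v2 <- ((v0 - v0) + v3)       0x1000
step 4: v0 <- (min(-9, thread) * (-8 - 0)) 0xffff
step 5: v2 <- 8                      0xffff

Answer: 6 steps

v2: 8,8,8,8,8,8,8,8,8,8,8,8,8,8,8,8
v3: 0,0,0,0,0,0,0,0,0,0,0,0,-2,0,0,0
v0: 72,72,72,72,72,72,72,72,72,72,72,72,72,72,72,72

steps = 6; useful = 79; efficiency = 79/96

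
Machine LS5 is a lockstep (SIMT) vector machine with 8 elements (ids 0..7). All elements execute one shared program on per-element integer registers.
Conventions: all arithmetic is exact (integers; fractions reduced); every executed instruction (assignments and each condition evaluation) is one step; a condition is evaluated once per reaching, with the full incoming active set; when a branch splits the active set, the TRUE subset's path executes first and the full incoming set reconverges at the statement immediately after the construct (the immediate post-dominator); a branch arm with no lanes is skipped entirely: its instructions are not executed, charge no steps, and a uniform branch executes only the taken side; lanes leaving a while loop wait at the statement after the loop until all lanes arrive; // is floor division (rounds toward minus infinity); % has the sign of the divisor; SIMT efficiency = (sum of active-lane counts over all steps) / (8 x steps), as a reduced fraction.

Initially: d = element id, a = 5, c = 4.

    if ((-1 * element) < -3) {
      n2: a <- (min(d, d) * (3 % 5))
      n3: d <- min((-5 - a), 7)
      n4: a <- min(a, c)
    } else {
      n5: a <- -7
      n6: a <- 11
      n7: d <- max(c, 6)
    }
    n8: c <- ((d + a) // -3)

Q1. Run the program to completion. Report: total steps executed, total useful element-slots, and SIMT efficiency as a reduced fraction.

Answer: 8 steps, 40 useful, 5/8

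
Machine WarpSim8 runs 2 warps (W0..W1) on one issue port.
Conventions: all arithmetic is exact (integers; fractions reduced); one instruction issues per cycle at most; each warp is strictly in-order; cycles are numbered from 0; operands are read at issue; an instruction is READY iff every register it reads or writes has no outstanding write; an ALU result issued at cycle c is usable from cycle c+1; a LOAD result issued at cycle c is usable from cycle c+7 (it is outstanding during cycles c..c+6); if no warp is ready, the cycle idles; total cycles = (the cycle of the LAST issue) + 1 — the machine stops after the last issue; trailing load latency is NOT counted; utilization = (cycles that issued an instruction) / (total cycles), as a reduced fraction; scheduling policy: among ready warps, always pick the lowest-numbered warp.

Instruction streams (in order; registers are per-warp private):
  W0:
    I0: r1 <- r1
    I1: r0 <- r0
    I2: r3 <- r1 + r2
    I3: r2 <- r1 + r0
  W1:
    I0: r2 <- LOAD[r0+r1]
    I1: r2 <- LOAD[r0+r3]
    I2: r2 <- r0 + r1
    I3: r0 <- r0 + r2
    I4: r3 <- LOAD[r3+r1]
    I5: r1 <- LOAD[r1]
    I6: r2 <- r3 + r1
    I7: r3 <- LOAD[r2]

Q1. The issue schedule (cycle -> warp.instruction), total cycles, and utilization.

cycle 0: W0.I0
cycle 1: W0.I1
cycle 2: W0.I2
cycle 3: W0.I3
cycle 4: W1.I0
cycle 5: idle
cycle 6: idle
cycle 7: idle
cycle 8: idle
cycle 9: idle
cycle 10: idle
cycle 11: W1.I1
cycle 12: idle
cycle 13: idle
cycle 14: idle
cycle 15: idle
cycle 16: idle
cycle 17: idle
cycle 18: W1.I2
cycle 19: W1.I3
cycle 20: W1.I4
cycle 21: W1.I5
cycle 22: idle
cycle 23: idle
cycle 24: idle
cycle 25: idle
cycle 26: idle
cycle 27: idle
cycle 28: W1.I6
cycle 29: W1.I7

Answer: 30 cycles, utilization 2/5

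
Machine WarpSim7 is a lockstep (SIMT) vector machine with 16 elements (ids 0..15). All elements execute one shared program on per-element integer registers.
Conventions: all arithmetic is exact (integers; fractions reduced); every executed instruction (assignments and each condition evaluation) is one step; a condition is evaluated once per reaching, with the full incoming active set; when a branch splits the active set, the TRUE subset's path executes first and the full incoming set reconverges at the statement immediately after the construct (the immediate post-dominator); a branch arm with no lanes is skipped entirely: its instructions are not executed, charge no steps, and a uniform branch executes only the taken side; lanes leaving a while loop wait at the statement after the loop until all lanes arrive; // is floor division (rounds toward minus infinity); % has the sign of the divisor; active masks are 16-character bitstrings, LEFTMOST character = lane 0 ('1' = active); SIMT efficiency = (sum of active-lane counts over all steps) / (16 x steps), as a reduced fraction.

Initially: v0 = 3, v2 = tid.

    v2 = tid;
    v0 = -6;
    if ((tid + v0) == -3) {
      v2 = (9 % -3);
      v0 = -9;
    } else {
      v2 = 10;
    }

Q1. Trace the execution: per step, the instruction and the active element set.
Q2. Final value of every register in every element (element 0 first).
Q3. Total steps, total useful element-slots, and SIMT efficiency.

step 0: v2 <- tid                    1111111111111111
step 1: v0 <- -6                     1111111111111111
step 2: eval ((tid + v0) == -3)      1111111111111111
step 3: v2 <- (9 % -3)               0001000000000000
step 4: v0 <- -9                     0001000000000000
step 5: v2 <- 10                     1110111111111111

Answer: 6 steps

v0: -6,-6,-6,-9,-6,-6,-6,-6,-6,-6,-6,-6,-6,-6,-6,-6
v2: 10,10,10,0,10,10,10,10,10,10,10,10,10,10,10,10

steps = 6; useful = 65; efficiency = 65/96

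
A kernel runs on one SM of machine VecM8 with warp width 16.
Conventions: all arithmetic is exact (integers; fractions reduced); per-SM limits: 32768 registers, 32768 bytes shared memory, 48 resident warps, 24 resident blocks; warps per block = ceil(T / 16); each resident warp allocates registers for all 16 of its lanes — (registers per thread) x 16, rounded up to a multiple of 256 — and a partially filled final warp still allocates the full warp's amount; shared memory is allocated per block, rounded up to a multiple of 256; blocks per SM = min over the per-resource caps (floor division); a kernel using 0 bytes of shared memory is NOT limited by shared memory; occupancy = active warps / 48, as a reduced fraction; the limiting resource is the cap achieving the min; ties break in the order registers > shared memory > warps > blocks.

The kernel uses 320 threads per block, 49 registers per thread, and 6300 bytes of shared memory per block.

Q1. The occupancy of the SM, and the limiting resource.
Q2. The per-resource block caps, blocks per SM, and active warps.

Answer: occupancy 5/12, limited by registers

registers: 1 block
shared memory: 5 blocks
warps: 2 blocks
blocks: 24 blocks

Answer: 1 block, 20 active warps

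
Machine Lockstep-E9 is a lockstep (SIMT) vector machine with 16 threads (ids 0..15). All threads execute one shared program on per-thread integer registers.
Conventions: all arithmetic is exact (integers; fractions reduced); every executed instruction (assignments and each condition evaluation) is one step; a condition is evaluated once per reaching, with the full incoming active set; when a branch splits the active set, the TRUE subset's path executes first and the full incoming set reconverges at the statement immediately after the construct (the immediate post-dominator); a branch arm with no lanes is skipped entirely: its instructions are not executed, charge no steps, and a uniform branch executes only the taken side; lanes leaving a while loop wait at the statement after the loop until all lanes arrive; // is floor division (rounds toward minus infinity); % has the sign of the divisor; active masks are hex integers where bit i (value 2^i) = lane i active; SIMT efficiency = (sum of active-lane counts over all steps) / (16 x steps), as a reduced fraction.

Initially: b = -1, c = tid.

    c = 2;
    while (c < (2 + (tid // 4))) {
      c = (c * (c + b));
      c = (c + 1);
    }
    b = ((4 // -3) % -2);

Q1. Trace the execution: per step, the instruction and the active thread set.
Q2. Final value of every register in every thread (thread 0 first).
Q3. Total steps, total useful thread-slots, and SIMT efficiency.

step 0: c <- 2                       0xffff
step 1: eval (c < (2 + (tid // 4)))  0xffff
step 2: c <- (c * (c + b))           0xfff0
step 3: c <- (c + 1)                 0xfff0
step 4: eval (c < (2 + (tid // 4)))  0xfff0
step 5: c <- (c * (c + b))           0xff00
step 6: c <- (c + 1)                 0xff00
step 7: eval (c < (2 + (tid // 4)))  0xff00
step 8: b <- ((4 // -3) % -2)        0xffff

Answer: 9 steps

b: 0,0,0,0,0,0,0,0,0,0,0,0,0,0,0,0
c: 2,2,2,2,3,3,3,3,7,7,7,7,7,7,7,7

steps = 9; useful = 108; efficiency = 108/144 = 3/4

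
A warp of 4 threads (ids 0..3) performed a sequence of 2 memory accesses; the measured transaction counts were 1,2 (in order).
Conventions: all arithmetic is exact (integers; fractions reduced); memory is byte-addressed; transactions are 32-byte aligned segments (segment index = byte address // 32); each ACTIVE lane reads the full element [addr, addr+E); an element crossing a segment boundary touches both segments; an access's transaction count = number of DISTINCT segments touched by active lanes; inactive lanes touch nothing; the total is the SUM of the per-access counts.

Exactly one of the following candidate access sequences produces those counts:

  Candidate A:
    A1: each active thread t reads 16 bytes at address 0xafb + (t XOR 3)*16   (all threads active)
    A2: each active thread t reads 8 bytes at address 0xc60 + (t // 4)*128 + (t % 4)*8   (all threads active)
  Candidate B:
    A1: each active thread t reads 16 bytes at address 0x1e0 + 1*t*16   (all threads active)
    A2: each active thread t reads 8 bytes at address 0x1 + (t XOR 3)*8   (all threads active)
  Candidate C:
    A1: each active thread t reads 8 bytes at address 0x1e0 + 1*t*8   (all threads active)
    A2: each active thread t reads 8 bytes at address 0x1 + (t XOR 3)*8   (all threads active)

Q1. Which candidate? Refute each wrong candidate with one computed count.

A: A1 gives 3 transactions, not 1
B: A1 gives 2 transactions, not 1
C: all counts match (1,2)

Answer: C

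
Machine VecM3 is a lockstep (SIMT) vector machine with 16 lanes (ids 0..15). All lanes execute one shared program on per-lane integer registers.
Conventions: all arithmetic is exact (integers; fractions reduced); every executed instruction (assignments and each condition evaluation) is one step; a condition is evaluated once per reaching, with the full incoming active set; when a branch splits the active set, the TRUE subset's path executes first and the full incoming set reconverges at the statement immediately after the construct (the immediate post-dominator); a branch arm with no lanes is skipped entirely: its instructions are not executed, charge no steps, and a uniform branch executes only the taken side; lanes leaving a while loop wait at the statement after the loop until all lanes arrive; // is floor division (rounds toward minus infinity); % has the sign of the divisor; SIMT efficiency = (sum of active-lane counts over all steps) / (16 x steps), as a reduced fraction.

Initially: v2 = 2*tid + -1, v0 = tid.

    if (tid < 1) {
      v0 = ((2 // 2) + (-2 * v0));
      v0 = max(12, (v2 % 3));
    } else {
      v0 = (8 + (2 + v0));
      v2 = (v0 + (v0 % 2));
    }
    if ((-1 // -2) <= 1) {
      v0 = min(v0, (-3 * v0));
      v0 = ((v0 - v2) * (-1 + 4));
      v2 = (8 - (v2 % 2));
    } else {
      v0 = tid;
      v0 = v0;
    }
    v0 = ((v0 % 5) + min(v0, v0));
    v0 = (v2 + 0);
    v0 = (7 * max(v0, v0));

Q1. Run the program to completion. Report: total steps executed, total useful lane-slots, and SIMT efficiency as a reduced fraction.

Answer: 12 steps, 160 useful, 5/6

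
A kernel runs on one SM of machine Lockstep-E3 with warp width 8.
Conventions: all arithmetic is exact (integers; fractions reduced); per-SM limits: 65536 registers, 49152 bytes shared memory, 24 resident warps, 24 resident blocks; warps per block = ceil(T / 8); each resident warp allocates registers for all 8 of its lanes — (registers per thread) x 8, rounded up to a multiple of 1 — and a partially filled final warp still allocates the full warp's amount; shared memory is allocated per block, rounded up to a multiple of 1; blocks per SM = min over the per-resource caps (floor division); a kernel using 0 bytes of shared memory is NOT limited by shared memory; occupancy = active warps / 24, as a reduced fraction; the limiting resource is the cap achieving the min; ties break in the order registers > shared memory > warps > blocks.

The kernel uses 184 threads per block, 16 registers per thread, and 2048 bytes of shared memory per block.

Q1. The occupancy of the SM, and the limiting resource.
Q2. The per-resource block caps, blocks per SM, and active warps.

Answer: occupancy 23/24, limited by warps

registers: 22 blocks
shared memory: 24 blocks
warps: 1 block
blocks: 24 blocks

Answer: 1 block, 23 active warps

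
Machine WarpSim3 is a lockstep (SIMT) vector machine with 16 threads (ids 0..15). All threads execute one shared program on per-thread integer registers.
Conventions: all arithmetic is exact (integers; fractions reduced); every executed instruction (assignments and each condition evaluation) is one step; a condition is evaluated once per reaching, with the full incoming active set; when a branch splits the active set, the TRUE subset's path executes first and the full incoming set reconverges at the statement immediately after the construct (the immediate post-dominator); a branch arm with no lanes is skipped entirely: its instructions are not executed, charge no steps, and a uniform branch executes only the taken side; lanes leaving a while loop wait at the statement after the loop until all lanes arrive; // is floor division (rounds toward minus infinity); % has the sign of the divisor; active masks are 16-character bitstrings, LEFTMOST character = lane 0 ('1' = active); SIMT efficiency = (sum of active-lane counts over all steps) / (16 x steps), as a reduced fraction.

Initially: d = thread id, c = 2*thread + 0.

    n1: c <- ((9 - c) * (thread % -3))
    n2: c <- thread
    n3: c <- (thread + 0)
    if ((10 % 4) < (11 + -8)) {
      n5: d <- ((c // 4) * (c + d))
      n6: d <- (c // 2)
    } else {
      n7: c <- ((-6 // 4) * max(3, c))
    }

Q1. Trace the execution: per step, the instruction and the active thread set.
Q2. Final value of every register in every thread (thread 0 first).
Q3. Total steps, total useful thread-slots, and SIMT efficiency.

step 0: c <- ((9 - c) * (thread % -3)) 1111111111111111
step 1: c <- thread                  1111111111111111
step 2: c <- (thread + 0)            1111111111111111
step 3: eval ((10 % 4) < (11 + -8))  1111111111111111
step 4: d <- ((c // 4) * (c + d))    1111111111111111
step 5: d <- (c // 2)                1111111111111111

Answer: 6 steps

d: 0,0,1,1,2,2,3,3,4,4,5,5,6,6,7,7
c: 0,1,2,3,4,5,6,7,8,9,10,11,12,13,14,15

steps = 6; useful = 96; efficiency = 96/96 = 1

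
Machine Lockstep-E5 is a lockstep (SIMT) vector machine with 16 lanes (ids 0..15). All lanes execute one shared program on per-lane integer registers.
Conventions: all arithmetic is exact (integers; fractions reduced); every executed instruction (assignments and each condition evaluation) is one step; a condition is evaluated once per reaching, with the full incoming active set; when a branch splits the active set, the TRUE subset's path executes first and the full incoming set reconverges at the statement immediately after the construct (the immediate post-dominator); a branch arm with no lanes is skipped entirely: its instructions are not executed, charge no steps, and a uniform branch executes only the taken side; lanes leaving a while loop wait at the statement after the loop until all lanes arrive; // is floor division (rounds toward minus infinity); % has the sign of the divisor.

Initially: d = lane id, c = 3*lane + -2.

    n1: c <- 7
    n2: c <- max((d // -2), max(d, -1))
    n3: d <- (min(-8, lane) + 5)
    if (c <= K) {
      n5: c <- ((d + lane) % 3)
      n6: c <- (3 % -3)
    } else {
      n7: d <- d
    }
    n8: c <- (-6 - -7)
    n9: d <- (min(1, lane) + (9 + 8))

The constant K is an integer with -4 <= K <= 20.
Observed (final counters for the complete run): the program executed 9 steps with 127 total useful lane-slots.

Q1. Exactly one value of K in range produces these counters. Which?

Answer: K = 14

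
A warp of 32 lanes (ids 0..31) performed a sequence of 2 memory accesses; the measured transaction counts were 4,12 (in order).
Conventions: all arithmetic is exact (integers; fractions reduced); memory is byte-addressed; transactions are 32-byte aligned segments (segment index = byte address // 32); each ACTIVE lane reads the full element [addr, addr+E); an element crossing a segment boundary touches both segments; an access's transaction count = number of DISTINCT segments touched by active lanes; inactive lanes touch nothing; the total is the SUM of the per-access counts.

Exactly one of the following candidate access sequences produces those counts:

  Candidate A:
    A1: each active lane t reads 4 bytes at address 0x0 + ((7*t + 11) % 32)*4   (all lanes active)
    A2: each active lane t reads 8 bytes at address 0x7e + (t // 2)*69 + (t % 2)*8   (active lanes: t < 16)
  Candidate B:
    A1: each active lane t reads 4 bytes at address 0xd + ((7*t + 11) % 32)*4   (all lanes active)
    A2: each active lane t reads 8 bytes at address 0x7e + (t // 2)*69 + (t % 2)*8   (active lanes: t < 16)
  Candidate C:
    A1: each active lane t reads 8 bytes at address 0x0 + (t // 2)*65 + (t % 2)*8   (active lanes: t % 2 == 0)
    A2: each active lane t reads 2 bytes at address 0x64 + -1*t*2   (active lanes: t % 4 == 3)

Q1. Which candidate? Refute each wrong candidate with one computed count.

B: A1 gives 5 transactions, not 4
C: A1 gives 16 transactions, not 4
A: all counts match (4,12)

Answer: A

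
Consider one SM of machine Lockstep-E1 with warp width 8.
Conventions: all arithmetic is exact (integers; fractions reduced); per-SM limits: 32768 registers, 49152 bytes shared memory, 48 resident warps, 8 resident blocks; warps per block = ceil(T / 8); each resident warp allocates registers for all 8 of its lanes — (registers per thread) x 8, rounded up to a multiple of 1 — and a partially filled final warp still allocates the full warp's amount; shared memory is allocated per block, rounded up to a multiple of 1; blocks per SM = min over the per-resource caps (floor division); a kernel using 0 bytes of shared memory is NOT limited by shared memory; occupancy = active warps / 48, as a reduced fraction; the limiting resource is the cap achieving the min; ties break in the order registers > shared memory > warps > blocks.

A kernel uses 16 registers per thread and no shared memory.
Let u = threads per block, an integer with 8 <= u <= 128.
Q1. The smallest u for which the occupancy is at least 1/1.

Answer: u = 41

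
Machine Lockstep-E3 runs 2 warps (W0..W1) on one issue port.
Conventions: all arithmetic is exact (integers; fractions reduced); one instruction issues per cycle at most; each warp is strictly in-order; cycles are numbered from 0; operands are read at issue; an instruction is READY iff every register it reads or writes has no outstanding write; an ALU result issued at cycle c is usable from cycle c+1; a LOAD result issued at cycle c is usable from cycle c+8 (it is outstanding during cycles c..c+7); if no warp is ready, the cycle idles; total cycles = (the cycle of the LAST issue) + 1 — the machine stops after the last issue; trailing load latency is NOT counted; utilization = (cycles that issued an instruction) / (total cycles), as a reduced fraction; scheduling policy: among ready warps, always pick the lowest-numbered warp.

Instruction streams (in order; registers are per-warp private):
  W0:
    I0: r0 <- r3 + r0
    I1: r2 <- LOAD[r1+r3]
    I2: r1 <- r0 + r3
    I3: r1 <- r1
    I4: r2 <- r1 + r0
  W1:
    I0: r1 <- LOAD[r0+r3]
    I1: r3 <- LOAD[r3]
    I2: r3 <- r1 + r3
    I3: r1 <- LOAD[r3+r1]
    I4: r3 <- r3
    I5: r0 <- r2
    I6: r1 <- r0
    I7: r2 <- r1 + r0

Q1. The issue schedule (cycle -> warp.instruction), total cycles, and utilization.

cycle 0: W0.I0
cycle 1: W0.I1
cycle 2: W0.I2
cycle 3: W0.I3
cycle 4: W1.I0
cycle 5: W1.I1
cycle 6: idle
cycle 7: idle
cycle 8: idle
cycle 9: W0.I4
cycle 10: idle
cycle 11: idle
cycle 12: idle
cycle 13: W1.I2
cycle 14: W1.I3
cycle 15: W1.I4
cycle 16: W1.I5
cycle 17: idle
cycle 18: idle
cycle 19: idle
cycle 20: idle
cycle 21: idle
cycle 22: W1.I6
cycle 23: W1.I7

Answer: 24 cycles, utilization 13/24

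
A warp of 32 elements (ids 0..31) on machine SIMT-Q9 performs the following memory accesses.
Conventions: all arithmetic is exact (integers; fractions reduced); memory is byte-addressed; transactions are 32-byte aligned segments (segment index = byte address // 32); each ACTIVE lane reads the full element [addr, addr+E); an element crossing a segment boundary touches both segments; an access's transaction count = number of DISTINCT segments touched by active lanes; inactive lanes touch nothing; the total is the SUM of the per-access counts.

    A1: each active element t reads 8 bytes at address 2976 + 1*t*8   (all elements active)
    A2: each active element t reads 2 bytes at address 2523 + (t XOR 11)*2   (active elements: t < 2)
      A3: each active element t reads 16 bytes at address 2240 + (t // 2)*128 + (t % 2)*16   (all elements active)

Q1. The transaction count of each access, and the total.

A1: 8 transactions
A2: 1 transaction
A3: 16 transactions

Answer: 8,1,16; total 25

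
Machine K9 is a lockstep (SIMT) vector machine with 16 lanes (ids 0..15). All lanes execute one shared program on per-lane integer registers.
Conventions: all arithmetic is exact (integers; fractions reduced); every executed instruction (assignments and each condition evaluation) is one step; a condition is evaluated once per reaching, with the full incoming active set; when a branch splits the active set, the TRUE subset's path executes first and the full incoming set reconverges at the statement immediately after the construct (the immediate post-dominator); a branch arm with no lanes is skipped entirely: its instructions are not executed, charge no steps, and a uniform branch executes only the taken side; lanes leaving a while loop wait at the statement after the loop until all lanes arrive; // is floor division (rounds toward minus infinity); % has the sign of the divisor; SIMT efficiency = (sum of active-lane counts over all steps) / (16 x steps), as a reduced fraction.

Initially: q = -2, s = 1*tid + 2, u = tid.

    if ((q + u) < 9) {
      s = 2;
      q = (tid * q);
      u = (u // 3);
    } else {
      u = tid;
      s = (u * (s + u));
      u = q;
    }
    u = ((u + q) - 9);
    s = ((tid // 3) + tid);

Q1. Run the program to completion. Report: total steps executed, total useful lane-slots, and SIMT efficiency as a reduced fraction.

Answer: 9 steps, 96 useful, 2/3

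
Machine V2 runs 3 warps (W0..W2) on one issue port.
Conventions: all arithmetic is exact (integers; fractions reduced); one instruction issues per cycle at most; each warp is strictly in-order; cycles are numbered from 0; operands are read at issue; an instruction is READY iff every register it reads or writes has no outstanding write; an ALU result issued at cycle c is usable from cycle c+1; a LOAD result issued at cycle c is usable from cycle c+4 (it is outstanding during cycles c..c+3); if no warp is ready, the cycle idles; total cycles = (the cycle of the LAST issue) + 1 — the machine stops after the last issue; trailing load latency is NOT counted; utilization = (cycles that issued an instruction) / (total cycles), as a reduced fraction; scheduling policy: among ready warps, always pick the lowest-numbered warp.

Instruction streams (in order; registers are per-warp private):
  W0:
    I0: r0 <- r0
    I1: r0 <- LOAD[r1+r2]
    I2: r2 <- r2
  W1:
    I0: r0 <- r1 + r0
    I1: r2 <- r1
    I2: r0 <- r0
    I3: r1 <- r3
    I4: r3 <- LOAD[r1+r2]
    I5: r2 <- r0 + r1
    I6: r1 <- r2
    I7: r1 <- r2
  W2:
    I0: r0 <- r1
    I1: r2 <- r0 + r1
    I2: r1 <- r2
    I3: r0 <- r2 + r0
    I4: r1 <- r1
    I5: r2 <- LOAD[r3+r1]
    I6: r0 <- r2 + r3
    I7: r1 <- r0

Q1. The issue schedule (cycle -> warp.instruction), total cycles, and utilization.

cycle 0: W0.I0
cycle 1: W0.I1
cycle 2: W0.I2
cycle 3: W1.I0
cycle 4: W1.I1
cycle 5: W1.I2
cycle 6: W1.I3
cycle 7: W1.I4
cycle 8: W1.I5
cycle 9: W1.I6
cycle 10: W1.I7
cycle 11: W2.I0
cycle 12: W2.I1
cycle 13: W2.I2
cycle 14: W2.I3
cycle 15: W2.I4
cycle 16: W2.I5
cycle 17: idle
cycle 18: idle
cycle 19: idle
cycle 20: W2.I6
cycle 21: W2.I7

Answer: 22 cycles, utilization 19/22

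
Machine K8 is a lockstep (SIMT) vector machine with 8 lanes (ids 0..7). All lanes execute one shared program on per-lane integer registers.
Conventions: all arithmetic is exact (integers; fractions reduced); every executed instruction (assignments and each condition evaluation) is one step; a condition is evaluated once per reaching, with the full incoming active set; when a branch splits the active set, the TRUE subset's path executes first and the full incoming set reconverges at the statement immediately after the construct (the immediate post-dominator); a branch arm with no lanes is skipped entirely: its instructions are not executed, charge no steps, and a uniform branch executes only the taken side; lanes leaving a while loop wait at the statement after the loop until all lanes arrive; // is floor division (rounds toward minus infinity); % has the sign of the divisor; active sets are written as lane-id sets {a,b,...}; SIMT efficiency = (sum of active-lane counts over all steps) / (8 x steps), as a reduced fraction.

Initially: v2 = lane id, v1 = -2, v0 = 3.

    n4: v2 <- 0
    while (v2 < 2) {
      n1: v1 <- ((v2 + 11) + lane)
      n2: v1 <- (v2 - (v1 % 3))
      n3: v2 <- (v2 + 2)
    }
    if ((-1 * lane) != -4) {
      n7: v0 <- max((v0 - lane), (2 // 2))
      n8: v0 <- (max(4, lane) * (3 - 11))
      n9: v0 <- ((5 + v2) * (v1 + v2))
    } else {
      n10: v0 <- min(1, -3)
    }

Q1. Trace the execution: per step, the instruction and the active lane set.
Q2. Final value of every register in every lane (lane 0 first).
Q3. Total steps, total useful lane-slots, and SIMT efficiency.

step 0: v2 <- 0                      {0,1,2,3,4,5,6,7}
step 1: eval (v2 < 2)                {0,1,2,3,4,5,6,7}
step 2: v1 <- ((v2 + 11) + lane)     {0,1,2,3,4,5,6,7}
step 3: v1 <- (v2 - (v1 % 3))        {0,1,2,3,4,5,6,7}
step 4: v2 <- (v2 + 2)               {0,1,2,3,4,5,6,7}
step 5: eval (v2 < 2)                {0,1,2,3,4,5,6,7}
step 6: eval ((-1 * lane) != -4)     {0,1,2,3,4,5,6,7}
step 7: v0 <- max((v0 - lane), (2 // 2)) {0,1,2,3,5,6,7}
step 8: v0 <- (max(4, lane) * (3 - 11)) {0,1,2,3,5,6,7}
step 9: v0 <- ((5 + v2) * (v1 + v2)) {0,1,2,3,5,6,7}
step 10: v0 <- min(1, -3)             {4}

Answer: 11 steps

v2: 2,2,2,2,2,2,2,2
v1: -2,0,-1,-2,0,-1,-2,0
v0: 0,14,7,0,-3,7,0,14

steps = 11; useful = 78; efficiency = 78/88 = 39/44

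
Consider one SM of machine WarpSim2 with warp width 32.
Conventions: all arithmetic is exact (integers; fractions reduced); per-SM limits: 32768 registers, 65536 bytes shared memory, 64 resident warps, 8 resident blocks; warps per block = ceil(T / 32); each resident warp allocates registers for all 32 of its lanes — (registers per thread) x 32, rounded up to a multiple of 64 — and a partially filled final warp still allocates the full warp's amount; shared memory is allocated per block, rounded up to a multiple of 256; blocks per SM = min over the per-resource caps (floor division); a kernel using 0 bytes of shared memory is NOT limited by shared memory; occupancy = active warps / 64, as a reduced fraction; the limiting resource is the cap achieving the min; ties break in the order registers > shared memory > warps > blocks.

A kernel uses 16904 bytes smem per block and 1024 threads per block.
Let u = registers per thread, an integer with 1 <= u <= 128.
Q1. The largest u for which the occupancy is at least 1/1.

Answer: u = 16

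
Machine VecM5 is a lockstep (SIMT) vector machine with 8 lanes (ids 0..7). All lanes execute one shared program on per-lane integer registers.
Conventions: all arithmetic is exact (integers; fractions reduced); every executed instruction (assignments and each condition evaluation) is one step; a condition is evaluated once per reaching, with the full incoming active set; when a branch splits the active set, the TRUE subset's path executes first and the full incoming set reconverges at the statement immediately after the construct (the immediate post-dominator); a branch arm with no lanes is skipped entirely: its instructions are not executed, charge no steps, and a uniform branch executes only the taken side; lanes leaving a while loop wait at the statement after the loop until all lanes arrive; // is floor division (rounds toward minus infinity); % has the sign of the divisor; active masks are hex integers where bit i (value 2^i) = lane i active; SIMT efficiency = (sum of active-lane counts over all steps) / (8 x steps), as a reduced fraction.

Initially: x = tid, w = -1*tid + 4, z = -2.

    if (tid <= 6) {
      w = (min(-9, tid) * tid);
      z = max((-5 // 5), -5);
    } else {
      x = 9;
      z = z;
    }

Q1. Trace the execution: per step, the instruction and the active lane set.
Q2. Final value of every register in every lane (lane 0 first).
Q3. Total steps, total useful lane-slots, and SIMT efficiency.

step 0: eval (tid <= 6)              0xff
step 1: w <- (min(-9, tid) * tid)    0x7f
step 2: z <- max((-5 // 5), -5)      0x7f
step 3: x <- 9                       0x80
step 4: z <- z                       0x80

Answer: 5 steps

x: 0,1,2,3,4,5,6,9
w: 0,-9,-18,-27,-36,-45,-54,-3
z: -1,-1,-1,-1,-1,-1,-1,-2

steps = 5; useful = 24; efficiency = 24/40 = 3/5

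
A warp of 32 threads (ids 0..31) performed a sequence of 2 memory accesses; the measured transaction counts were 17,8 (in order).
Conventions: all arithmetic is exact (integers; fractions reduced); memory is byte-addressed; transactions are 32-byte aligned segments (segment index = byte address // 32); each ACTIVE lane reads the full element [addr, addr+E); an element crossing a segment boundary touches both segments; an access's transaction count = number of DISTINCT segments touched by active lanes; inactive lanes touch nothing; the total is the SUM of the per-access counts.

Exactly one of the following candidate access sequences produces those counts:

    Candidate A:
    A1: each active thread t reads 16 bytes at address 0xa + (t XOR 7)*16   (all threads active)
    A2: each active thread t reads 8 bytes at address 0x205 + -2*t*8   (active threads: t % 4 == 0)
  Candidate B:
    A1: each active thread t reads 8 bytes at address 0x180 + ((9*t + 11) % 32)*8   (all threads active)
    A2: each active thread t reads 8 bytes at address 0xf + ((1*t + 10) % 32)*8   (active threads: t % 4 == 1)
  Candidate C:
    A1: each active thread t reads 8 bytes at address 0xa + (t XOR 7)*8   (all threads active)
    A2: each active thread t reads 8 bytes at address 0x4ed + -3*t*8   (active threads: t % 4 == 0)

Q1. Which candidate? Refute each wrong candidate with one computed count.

B: A1 gives 8 transactions, not 17
C: A1 gives 9 transactions, not 17
A: all counts match (17,8)

Answer: A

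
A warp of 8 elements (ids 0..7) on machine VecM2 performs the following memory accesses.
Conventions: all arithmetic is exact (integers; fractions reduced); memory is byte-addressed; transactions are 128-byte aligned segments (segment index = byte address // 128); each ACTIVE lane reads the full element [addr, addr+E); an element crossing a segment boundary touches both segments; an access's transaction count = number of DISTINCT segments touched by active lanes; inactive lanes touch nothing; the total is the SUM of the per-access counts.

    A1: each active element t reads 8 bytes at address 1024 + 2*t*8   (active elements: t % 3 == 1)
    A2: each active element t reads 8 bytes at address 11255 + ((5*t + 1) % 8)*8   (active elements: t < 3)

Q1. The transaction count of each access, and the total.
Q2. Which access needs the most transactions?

A1: 1 transaction
A2: 2 transactions

Answer: 1,2; total 3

Answer: A2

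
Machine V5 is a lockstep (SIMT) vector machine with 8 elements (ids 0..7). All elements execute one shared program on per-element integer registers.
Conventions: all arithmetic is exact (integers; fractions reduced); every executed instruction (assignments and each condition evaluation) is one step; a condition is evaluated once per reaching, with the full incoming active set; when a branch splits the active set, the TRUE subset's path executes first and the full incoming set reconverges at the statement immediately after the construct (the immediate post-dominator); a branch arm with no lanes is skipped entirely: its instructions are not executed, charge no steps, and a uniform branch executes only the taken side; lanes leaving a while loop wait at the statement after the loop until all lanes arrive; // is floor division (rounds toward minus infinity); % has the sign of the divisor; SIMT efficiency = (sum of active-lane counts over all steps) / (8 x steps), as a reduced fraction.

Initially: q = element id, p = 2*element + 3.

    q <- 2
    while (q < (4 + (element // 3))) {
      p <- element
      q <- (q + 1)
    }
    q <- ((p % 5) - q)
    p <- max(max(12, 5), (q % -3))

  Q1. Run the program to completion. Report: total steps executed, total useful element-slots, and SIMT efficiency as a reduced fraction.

Answer: 16 steps, 101 useful, 101/128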